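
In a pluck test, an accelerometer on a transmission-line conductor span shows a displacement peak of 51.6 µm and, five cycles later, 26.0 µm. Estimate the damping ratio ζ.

0.0218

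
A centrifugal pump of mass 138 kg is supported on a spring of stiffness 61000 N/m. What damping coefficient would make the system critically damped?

c_c = 2√(k·m) = 2√(61000 × 138) = 2 × 2901 = 5803 N·s/m.

5800 N·s/m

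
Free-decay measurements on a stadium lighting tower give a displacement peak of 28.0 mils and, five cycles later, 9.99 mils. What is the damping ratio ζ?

0.0328

Logarithmic decrement δ = (1/n)·ln(x₀/x_n) = (1/5)·ln(28.0/9.99) = (1/5)·ln(2.803) = 0.2061.
ζ = δ/√(4π² + δ²) = 0.2061/√(39.48 + 0.0425) = 0.2061/6.287 = 0.03279.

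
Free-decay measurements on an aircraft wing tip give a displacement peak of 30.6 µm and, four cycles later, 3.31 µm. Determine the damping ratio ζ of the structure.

Logarithmic decrement δ = (1/n)·ln(x₀/x_n) = (1/4)·ln(30.6/3.31) = (1/4)·ln(9.245) = 0.5560.
ζ = δ/√(4π² + δ²) = 0.5560/√(39.48 + 0.309) = 0.5560/6.308 = 0.08815.

0.0881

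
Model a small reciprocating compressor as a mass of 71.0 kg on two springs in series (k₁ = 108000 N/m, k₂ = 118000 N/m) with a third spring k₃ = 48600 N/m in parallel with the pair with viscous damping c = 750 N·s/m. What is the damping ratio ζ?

Series pair: k_s = k₁k₂/(k₁+k₂) = (108000)(118000)/(108000 + 118000) = 56390 N/m. In parallel with k₃: k_eq = 56390 + 48600 = 105000 N/m.
ω_n = √(k_eq/m) = √(105000/71.0) = 38.45 rad/s.
Critical damping c_c = 2√(k_eq·m) = 2√(105000 × 71.0) = 5460 N·s/m, so ζ = c/c_c = 750/5460 = 0.1374.

0.137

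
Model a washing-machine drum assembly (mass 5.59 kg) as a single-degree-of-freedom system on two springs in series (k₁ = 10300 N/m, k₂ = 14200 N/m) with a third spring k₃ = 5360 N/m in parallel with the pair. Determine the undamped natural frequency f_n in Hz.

Series pair: k_s = k₁k₂/(k₁+k₂) = (10300)(14200)/(10300 + 14200) = 5970 N/m. In parallel with k₃: k_eq = 5970 + 5360 = 11330 N/m.
ω_n = √(k_eq/m) = √(11330/5.59) = √2027 = 45.02 rad/s.
f_n = ω_n/(2π) = 45.02/6.283 = 7.165 Hz.

7.17 Hz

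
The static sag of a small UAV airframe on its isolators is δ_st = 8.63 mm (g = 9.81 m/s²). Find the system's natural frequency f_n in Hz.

5.37 Hz

ω_n = √(g/δ_st) = √(9.81/0.00863) = √1137 = 33.72 rad/s.
f_n = ω_n/(2π) = 33.72/6.283 = 5.366 Hz.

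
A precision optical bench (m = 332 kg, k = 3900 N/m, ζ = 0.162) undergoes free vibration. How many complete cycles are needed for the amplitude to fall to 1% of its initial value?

Logarithmic decrement δ = 2πζ/√(1 − ζ²) = 2π × 0.1620/√(1 − 0.0262) = 1.032.
x_n/x₀ = e^(−nδ) ≤ 0.01; take ln: n ≥ ln(1/0.01)/δ = 4.605/1.032 = 4.465.
So 5 complete cycles are required.

5 cycles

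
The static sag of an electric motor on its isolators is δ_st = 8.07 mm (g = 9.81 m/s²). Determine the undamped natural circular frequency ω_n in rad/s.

ω_n = √(g/δ_st) = √(9.81/0.00807) = √1216 = 34.87 rad/s.

34.9 rad/s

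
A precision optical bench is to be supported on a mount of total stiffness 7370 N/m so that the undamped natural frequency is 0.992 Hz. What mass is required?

190 kg

ω_n = 2πf_n = 2π × 0.992 = 6.233 rad/s.
m = k/ω_n² = 7370/6.233² = 7370/38.85 = 189.7 kg.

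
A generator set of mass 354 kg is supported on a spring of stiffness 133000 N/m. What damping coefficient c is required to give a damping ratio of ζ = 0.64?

8780 N·s/m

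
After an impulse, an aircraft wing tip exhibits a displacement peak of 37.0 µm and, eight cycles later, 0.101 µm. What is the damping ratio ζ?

0.117

Logarithmic decrement δ = (1/n)·ln(x₀/x_n) = (1/8)·ln(37.0/0.101) = (1/8)·ln(366.3) = 0.7379.
ζ = δ/√(4π² + δ²) = 0.7379/√(39.48 + 0.545) = 0.7379/6.326 = 0.1166.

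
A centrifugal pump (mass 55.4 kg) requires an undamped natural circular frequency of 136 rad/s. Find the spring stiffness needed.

1020000 N/m

k = m·ω_n² = 55.4 × 136.0² = 55.4 × 18500 = 1025000 N/m.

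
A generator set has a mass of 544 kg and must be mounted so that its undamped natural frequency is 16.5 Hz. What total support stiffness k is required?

5850000 N/m

ω_n = 2πf_n = 2π × 16.5 = 103.7 rad/s.
k = m·ω_n² = 544 × 103.7² = 544 × 10750 = 5847000 N/m.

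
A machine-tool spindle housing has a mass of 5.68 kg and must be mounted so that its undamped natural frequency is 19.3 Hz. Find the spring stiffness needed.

ω_n = 2πf_n = 2π × 19.3 = 121.3 rad/s.
k = m·ω_n² = 5.68 × 121.3² = 5.68 × 14710 = 83530 N/m.

83500 N/m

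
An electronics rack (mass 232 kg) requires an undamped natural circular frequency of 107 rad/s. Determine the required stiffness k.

k = m·ω_n² = 232 × 107.0² = 232 × 11450 = 2656000 N/m.

2660000 N/m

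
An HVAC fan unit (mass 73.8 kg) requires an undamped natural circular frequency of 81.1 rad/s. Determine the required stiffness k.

k = m·ω_n² = 73.8 × 81.10² = 73.8 × 6577 = 485400 N/m.

485000 N/m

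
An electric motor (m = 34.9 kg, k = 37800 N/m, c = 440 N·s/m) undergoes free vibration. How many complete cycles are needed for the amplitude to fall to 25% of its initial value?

ζ = c/(2√(km)) = 440/(2√(37800 × 34.9)) = 440/2297 = 0.1915.
Logarithmic decrement δ = 2πζ/√(1 − ζ²) = 2π × 0.1915/√(1 − 0.0367) = 1.226.
x_n/x₀ = e^(−nδ) ≤ 0.25; take ln: n ≥ ln(1/0.25)/δ = 1.386/1.226 = 1.131.
So 2 complete cycles are required.

2 cycles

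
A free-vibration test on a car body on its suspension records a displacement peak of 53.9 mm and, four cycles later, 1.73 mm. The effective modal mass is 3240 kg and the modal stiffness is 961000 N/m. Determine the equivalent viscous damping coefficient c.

Logarithmic decrement δ = (1/n)·ln(x₀/x_n) = (1/4)·ln(53.9/1.73) = (1/4)·ln(31.16) = 0.8598.
ζ = δ/√(4π² + δ²) = 0.8598/√(39.48 + 0.739) = 0.8598/6.342 = 0.1356.
c = ζ · 2√(km) = 0.1356 × 2√(961000 × 3240) = 0.1356 × 111600 = 15130 N·s/m.

15100 N·s/m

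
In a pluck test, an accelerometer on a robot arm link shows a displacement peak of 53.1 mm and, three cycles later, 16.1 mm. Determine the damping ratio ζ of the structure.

Logarithmic decrement δ = (1/n)·ln(x₀/x_n) = (1/3)·ln(53.1/16.1) = (1/3)·ln(3.298) = 0.3978.
ζ = δ/√(4π² + δ²) = 0.3978/√(39.48 + 0.158) = 0.3978/6.296 = 0.06318.

0.0632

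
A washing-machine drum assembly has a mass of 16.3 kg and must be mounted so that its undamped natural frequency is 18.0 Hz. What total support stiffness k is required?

208000 N/m

ω_n = 2πf_n = 2π × 18.0 = 113.1 rad/s.
k = m·ω_n² = 16.3 × 113.1² = 16.3 × 12790 = 208500 N/m.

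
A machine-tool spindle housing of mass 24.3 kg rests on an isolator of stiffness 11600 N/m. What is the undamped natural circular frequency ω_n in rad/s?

21.8 rad/s

ω_n = √(k/m) = √(11600/24.3) = √477.4 = 21.85 rad/s.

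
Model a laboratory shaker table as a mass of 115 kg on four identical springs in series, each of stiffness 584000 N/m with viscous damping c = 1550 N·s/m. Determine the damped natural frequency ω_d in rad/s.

Series springs: 1/k_eq = 4/584000, so k_eq = 584000/4 = 146000 N/m.
ω_n = √(k_eq/m) = √(146000/115) = 35.63 rad/s.
Critical damping c_c = 2√(k_eq·m) = 2√(146000 × 115) = 8195 N·s/m, so ζ = c/c_c = 1550/8195 = 0.1891.
ω_d = ω_n√(1 − ζ²) = 35.63 × √(1 − 0.0358) = 34.99 rad/s.

35.0 rad/s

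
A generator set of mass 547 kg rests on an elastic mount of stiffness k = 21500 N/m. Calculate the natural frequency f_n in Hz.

ω_n = √(k/m) = √(21500/547) = √39.31 = 6.269 rad/s.
f_n = ω_n/(2π) = 6.269/6.283 = 0.9978 Hz.

0.998 Hz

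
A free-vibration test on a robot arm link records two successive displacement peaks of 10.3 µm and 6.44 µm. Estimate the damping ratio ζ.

Logarithmic decrement δ = (1/n)·ln(x₀/x_n) = (1/1)·ln(10.3/6.44) = (1/1)·ln(1.599) = 0.4696.
ζ = δ/√(4π² + δ²) = 0.4696/√(39.48 + 0.221) = 0.4696/6.301 = 0.07453.

0.0745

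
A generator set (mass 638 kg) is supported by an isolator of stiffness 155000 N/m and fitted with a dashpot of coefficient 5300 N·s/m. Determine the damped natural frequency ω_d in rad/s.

15.0 rad/s

ω_n = √(k/m) = √(155000/638) = 15.59 rad/s.
Critical damping c_c = 2√(k·m) = 2√(155000 × 638) = 19890 N·s/m, so ζ = c/c_c = 5300/19890 = 0.2665.
ω_d = ω_n√(1 − ζ²) = 15.59 × √(1 − 0.0710) = 15.02 rad/s.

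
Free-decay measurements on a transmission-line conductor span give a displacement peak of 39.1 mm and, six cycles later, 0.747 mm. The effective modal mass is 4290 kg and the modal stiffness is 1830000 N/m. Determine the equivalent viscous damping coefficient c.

18500 N·s/m

Logarithmic decrement δ = (1/n)·ln(x₀/x_n) = (1/6)·ln(39.1/0.747) = (1/6)·ln(52.34) = 0.6596.
ζ = δ/√(4π² + δ²) = 0.6596/√(39.48 + 0.435) = 0.6596/6.318 = 0.1044.
c = ζ · 2√(km) = 0.1044 × 2√(1830000 × 4290) = 0.1044 × 177200 = 18500 N·s/m.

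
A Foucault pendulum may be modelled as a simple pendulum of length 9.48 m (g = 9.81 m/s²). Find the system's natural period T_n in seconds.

6.18 s

For a simple pendulum ω_n = √(g/L) = √(9.81/9.48) = √1.035 = 1.017 rad/s.
T_n = 2π/ω_n = 6.283/1.017 = 6.177 s.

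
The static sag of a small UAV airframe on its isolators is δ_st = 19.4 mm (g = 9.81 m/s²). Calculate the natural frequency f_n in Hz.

3.58 Hz

ω_n = √(g/δ_st) = √(9.81/0.0194) = √505.7 = 22.49 rad/s.
f_n = ω_n/(2π) = 22.49/6.283 = 3.579 Hz.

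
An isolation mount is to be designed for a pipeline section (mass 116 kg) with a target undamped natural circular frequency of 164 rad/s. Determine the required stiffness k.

3120000 N/m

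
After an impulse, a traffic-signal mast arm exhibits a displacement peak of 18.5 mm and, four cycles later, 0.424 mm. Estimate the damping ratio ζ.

Logarithmic decrement δ = (1/n)·ln(x₀/x_n) = (1/4)·ln(18.5/0.424) = (1/4)·ln(43.63) = 0.9439.
ζ = δ/√(4π² + δ²) = 0.9439/√(39.48 + 0.891) = 0.9439/6.354 = 0.1486.

0.149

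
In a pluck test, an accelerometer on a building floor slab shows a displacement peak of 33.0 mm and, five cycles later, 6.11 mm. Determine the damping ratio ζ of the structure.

Logarithmic decrement δ = (1/n)·ln(x₀/x_n) = (1/5)·ln(33.0/6.11) = (1/5)·ln(5.401) = 0.3373.
ζ = δ/√(4π² + δ²) = 0.3373/√(39.48 + 0.114) = 0.3373/6.292 = 0.05361.

0.0536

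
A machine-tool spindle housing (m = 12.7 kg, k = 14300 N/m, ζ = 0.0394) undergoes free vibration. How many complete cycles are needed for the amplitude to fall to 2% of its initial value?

16 cycles

Logarithmic decrement δ = 2πζ/√(1 − ζ²) = 2π × 0.03940/√(1 − 0.00155) = 0.2477.
x_n/x₀ = e^(−nδ) ≤ 0.02; take ln: n ≥ ln(1/0.02)/δ = 3.912/0.2477 = 15.79.
So 16 complete cycles are required.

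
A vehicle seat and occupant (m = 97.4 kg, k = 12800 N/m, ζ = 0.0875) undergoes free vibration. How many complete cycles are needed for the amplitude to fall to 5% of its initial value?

6 cycles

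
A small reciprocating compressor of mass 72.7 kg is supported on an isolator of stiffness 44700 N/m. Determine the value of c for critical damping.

c_c = 2√(k·m) = 2√(44700 × 72.7) = 2 × 1803 = 3605 N·s/m.

3610 N·s/m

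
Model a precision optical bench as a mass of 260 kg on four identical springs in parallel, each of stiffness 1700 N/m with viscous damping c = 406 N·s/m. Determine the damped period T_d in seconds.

1.24 s

Parallel springs add: k_eq = 4 × 1700 = 6800 N/m.
ω_n = √(k_eq/m) = √(6800/260) = 5.114 rad/s.
Critical damping c_c = 2√(k_eq·m) = 2√(6800 × 260) = 2659 N·s/m, so ζ = c/c_c = 406/2659 = 0.1527.
ω_d = ω_n√(1 − ζ²) = 5.114 × √(1 − 0.0233) = 5.054 rad/s.
T_d = 2π/ω_d = 1.243 s.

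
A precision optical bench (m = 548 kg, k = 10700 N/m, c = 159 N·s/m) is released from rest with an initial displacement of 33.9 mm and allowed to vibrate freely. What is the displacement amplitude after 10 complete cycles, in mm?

4.30 mm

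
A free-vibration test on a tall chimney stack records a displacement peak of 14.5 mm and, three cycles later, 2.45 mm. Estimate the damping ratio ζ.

0.0939

Logarithmic decrement δ = (1/n)·ln(x₀/x_n) = (1/3)·ln(14.5/2.45) = (1/3)·ln(5.918) = 0.5927.
ζ = δ/√(4π² + δ²) = 0.5927/√(39.48 + 0.351) = 0.5927/6.311 = 0.09391.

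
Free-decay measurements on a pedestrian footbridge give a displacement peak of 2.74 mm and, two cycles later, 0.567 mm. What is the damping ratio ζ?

0.124

Logarithmic decrement δ = (1/n)·ln(x₀/x_n) = (1/2)·ln(2.74/0.567) = (1/2)·ln(4.832) = 0.7877.
ζ = δ/√(4π² + δ²) = 0.7877/√(39.48 + 0.620) = 0.7877/6.332 = 0.1244.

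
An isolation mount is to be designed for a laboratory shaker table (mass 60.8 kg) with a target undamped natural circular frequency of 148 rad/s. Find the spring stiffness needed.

k = m·ω_n² = 60.8 × 148.0² = 60.8 × 21900 = 1332000 N/m.

1330000 N/m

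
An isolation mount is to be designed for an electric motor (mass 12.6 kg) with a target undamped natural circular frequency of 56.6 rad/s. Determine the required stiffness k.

k = m·ω_n² = 12.6 × 56.60² = 12.6 × 3204 = 40360 N/m.

40400 N/m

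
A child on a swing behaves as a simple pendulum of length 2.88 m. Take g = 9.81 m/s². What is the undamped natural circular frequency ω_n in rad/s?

For a simple pendulum ω_n = √(g/L) = √(9.81/2.88) = √3.406 = 1.846 rad/s.

1.85 rad/s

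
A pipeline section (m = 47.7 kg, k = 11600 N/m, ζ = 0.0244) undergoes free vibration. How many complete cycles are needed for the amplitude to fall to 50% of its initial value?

Logarithmic decrement δ = 2πζ/√(1 − ζ²) = 2π × 0.02440/√(1 − 0.000595) = 0.1534.
x_n/x₀ = e^(−nδ) ≤ 0.5; take ln: n ≥ ln(1/0.5)/δ = 0.6931/0.1534 = 4.520.
So 5 complete cycles are required.

5 cycles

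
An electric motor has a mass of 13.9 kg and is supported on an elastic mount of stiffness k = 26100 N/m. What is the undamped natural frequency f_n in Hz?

6.90 Hz

ω_n = √(k/m) = √(26100/13.9) = √1878 = 43.33 rad/s.
f_n = ω_n/(2π) = 43.33/6.283 = 6.897 Hz.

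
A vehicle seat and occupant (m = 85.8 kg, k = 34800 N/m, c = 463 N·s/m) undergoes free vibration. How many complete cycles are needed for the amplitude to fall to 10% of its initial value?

3 cycles

ζ = c/(2√(km)) = 463/(2√(34800 × 85.8)) = 463/3456 = 0.1340.
Logarithmic decrement δ = 2πζ/√(1 − ζ²) = 2π × 0.1340/√(1 − 0.0179) = 0.8494.
x_n/x₀ = e^(−nδ) ≤ 0.1; take ln: n ≥ ln(1/0.1)/δ = 2.303/0.8494 = 2.711.
So 3 complete cycles are required.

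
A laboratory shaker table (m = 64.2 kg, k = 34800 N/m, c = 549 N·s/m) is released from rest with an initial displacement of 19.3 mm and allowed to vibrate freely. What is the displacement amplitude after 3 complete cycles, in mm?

ζ = c/(2√(km)) = 549/(2√(34800 × 64.2)) = 549/2989 = 0.1836.
Logarithmic decrement δ = 2πζ/√(1 − ζ²) = 2π × 0.1836/√(1 − 0.0337) = 1.174.
After n cycles, x_n/x₀ = e^(−nδ), so x_3 = 19.3 × e^(−3 × 1.174) = 19.3 × 0.02955 = 0.5704 mm.

0.570 mm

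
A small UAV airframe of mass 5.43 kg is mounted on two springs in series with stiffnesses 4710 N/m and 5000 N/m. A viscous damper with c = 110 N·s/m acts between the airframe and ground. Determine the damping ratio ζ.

0.479

Series springs: 1/k_eq = 1/4710 + 1/5000 = 0.0004123, so k_eq = 2425 N/m.
ω_n = √(k_eq/m) = √(2425/5.43) = 21.13 rad/s.
Critical damping c_c = 2√(k_eq·m) = 2√(2425 × 5.43) = 229.5 N·s/m, so ζ = c/c_c = 110/229.5 = 0.4793.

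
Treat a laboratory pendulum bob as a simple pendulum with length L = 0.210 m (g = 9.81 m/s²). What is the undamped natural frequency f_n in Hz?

For a simple pendulum ω_n = √(g/L) = √(9.81/0.210) = √46.71 = 6.835 rad/s.
f_n = ω_n/(2π) = 6.835/6.283 = 1.088 Hz.

1.09 Hz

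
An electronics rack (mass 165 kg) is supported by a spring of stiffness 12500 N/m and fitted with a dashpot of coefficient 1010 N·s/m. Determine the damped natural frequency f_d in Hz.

1.30 Hz

ω_n = √(k/m) = √(12500/165) = 8.704 rad/s.
Critical damping c_c = 2√(k·m) = 2√(12500 × 165) = 2872 N·s/m, so ζ = c/c_c = 1010/2872 = 0.3516.
ω_d = ω_n√(1 − ζ²) = 8.704 × √(1 − 0.124) = 8.148 rad/s.
f_d = ω_d/(2π) = 1.297 Hz.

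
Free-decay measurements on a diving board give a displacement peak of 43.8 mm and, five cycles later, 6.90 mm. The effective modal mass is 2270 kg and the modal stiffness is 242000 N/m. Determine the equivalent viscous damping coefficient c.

2750 N·s/m

Logarithmic decrement δ = (1/n)·ln(x₀/x_n) = (1/5)·ln(43.8/6.90) = (1/5)·ln(6.348) = 0.3696.
ζ = δ/√(4π² + δ²) = 0.3696/√(39.48 + 0.137) = 0.3696/6.294 = 0.05873.
c = ζ · 2√(km) = 0.05873 × 2√(242000 × 2270) = 0.05873 × 46880 = 2753 N·s/m.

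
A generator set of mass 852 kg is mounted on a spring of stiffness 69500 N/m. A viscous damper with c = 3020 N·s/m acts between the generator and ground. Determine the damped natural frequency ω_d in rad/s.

8.86 rad/s

ω_n = √(k/m) = √(69500/852) = 9.032 rad/s.
Critical damping c_c = 2√(k·m) = 2√(69500 × 852) = 15390 N·s/m, so ζ = c/c_c = 3020/15390 = 0.1962.
ω_d = ω_n√(1 − ζ²) = 9.032 × √(1 − 0.0385) = 8.856 rad/s.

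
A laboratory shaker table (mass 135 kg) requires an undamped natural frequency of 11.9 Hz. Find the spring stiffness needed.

755000 N/m

ω_n = 2πf_n = 2π × 11.9 = 74.77 rad/s.
k = m·ω_n² = 135 × 74.77² = 135 × 5591 = 754700 N/m.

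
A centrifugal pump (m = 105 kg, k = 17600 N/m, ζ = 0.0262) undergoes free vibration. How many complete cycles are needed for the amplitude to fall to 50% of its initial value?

Logarithmic decrement δ = 2πζ/√(1 − ζ²) = 2π × 0.02620/√(1 − 0.000686) = 0.1647.
x_n/x₀ = e^(−nδ) ≤ 0.5; take ln: n ≥ ln(1/0.5)/δ = 0.6931/0.1647 = 4.209.
So 5 complete cycles are required.

5 cycles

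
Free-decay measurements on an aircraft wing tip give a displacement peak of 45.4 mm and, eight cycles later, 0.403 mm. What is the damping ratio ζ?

0.0936

Logarithmic decrement δ = (1/n)·ln(x₀/x_n) = (1/8)·ln(45.4/0.403) = (1/8)·ln(112.7) = 0.5905.
ζ = δ/√(4π² + δ²) = 0.5905/√(39.48 + 0.349) = 0.5905/6.311 = 0.09358.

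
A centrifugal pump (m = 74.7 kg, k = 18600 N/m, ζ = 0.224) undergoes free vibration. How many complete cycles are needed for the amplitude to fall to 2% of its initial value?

3 cycles

Logarithmic decrement δ = 2πζ/√(1 − ζ²) = 2π × 0.2240/√(1 − 0.0502) = 1.444.
x_n/x₀ = e^(−nδ) ≤ 0.02; take ln: n ≥ ln(1/0.02)/δ = 3.912/1.444 = 2.709.
So 3 complete cycles are required.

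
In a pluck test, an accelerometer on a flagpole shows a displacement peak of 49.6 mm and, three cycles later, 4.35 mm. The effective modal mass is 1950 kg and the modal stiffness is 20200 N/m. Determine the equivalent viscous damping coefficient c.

1610 N·s/m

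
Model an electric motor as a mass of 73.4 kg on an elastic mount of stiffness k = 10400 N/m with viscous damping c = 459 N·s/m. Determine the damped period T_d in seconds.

ω_n = √(k/m) = √(10400/73.4) = 11.90 rad/s.
Critical damping c_c = 2√(k·m) = 2√(10400 × 73.4) = 1747 N·s/m, so ζ = c/c_c = 459/1747 = 0.2627.
ω_d = ω_n√(1 − ζ²) = 11.90 × √(1 − 0.0690) = 11.49 rad/s.
T_d = 2π/ω_d = 0.5471 s.

0.547 s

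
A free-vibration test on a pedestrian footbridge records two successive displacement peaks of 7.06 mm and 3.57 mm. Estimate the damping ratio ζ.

Logarithmic decrement δ = (1/n)·ln(x₀/x_n) = (1/1)·ln(7.06/3.57) = (1/1)·ln(1.978) = 0.6819.
ζ = δ/√(4π² + δ²) = 0.6819/√(39.48 + 0.465) = 0.6819/6.320 = 0.1079.

0.108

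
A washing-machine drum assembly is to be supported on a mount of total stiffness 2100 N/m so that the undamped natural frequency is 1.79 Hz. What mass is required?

ω_n = 2πf_n = 2π × 1.79 = 11.25 rad/s.
m = k/ω_n² = 2100/11.25² = 2100/126.5 = 16.60 kg.

16.6 kg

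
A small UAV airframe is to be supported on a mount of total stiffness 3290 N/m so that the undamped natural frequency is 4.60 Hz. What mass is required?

3.94 kg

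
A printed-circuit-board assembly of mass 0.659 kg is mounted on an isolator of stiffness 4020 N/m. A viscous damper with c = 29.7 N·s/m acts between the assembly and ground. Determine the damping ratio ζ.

0.289

ω_n = √(k/m) = √(4020/0.659) = 78.10 rad/s.
Critical damping c_c = 2√(k·m) = 2√(4020 × 0.659) = 102.9 N·s/m, so ζ = c/c_c = 29.7/102.9 = 0.2885.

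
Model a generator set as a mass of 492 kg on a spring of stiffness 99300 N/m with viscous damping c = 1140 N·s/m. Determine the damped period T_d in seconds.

0.444 s

ω_n = √(k/m) = √(99300/492) = 14.21 rad/s.
Critical damping c_c = 2√(k·m) = 2√(99300 × 492) = 13980 N·s/m, so ζ = c/c_c = 1140/13980 = 0.08155.
ω_d = ω_n√(1 − ζ²) = 14.21 × √(1 − 0.00665) = 14.16 rad/s.
T_d = 2π/ω_d = 0.4437 s.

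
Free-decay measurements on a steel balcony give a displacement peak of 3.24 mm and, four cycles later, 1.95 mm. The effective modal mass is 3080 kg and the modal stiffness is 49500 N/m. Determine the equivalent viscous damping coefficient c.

Logarithmic decrement δ = (1/n)·ln(x₀/x_n) = (1/4)·ln(3.24/1.95) = (1/4)·ln(1.662) = 0.1269.
ζ = δ/√(4π² + δ²) = 0.1269/√(39.48 + 0.0161) = 0.1269/6.284 = 0.02020.
c = ζ · 2√(km) = 0.02020 × 2√(49500 × 3080) = 0.02020 × 24690 = 498.8 N·s/m.

499 N·s/m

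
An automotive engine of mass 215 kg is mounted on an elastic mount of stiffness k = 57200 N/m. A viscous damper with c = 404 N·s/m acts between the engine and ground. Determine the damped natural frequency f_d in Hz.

2.59 Hz

ω_n = √(k/m) = √(57200/215) = 16.31 rad/s.
Critical damping c_c = 2√(k·m) = 2√(57200 × 215) = 7014 N·s/m, so ζ = c/c_c = 404/7014 = 0.05760.
ω_d = ω_n√(1 − ζ²) = 16.31 × √(1 − 0.00332) = 16.28 rad/s.
f_d = ω_d/(2π) = 2.592 Hz.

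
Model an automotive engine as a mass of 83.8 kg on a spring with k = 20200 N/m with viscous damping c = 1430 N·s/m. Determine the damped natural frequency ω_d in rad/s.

13.0 rad/s

ω_n = √(k/m) = √(20200/83.8) = 15.53 rad/s.
Critical damping c_c = 2√(k·m) = 2√(20200 × 83.8) = 2602 N·s/m, so ζ = c/c_c = 1430/2602 = 0.5496.
ω_d = ω_n√(1 − ζ²) = 15.53 × √(1 − 0.302) = 12.97 rad/s.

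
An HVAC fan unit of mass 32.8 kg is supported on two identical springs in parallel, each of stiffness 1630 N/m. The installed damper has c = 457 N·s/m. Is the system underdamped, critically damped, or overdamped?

Parallel springs add: k_eq = 2 × 1630 = 3260 N/m.
c_c = 2√(k_eq·m) = 654.0 N·s/m; ζ = c/c_c = 457/654.0 = 0.699.
Since ζ < 1 the system is underdamped.

underdamped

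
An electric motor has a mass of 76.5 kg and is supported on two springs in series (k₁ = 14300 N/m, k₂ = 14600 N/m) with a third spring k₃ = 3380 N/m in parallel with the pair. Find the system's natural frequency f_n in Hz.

1.87 Hz

Series pair: k_s = k₁k₂/(k₁+k₂) = (14300)(14600)/(14300 + 14600) = 7224 N/m. In parallel with k₃: k_eq = 7224 + 3380 = 10600 N/m.
ω_n = √(k_eq/m) = √(10600/76.5) = √138.6 = 11.77 rad/s.
f_n = ω_n/(2π) = 11.77/6.283 = 1.874 Hz.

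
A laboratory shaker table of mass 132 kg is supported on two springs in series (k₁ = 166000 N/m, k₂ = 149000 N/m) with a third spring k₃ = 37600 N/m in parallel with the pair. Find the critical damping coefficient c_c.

Series pair: k_s = k₁k₂/(k₁+k₂) = (166000)(149000)/(166000 + 149000) = 78520 N/m. In parallel with k₃: k_eq = 78520 + 37600 = 116100 N/m.
c_c = 2√(k_eq·m) = 2√(116100 × 132) = 2 × 3915 = 7830 N·s/m.

7830 N·s/m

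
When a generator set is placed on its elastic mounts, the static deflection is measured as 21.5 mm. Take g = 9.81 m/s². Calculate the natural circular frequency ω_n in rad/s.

21.4 rad/s

ω_n = √(g/δ_st) = √(9.81/0.0215) = √456.3 = 21.36 rad/s.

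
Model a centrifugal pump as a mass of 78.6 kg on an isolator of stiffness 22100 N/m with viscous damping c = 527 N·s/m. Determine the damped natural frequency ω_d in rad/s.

ω_n = √(k/m) = √(22100/78.6) = 16.77 rad/s.
Critical damping c_c = 2√(k·m) = 2√(22100 × 78.6) = 2636 N·s/m, so ζ = c/c_c = 527/2636 = 0.1999.
ω_d = ω_n√(1 − ζ²) = 16.77 × √(1 − 0.0400) = 16.43 rad/s.

16.4 rad/s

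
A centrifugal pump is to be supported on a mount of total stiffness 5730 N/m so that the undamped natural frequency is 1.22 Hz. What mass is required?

97.5 kg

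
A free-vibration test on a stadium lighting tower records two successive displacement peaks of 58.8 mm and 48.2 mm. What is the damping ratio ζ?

0.0316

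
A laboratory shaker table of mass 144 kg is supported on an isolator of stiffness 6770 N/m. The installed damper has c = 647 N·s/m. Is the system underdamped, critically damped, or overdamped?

c_c = 2√(k·m) = 1975 N·s/m; ζ = c/c_c = 647/1975 = 0.328.
Since ζ < 1 the system is underdamped.

underdamped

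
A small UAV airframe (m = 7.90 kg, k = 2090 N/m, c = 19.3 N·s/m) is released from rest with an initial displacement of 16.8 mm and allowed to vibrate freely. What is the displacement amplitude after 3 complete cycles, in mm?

4.06 mm

ζ = c/(2√(km)) = 19.3/(2√(2090 × 7.90)) = 19.3/257.0 = 0.07510.
Logarithmic decrement δ = 2πζ/√(1 − ζ²) = 2π × 0.07510/√(1 − 0.00564) = 0.4732.
After n cycles, x_n/x₀ = e^(−nδ), so x_3 = 16.8 × e^(−3 × 0.4732) = 16.8 × 0.2418 = 4.062 mm.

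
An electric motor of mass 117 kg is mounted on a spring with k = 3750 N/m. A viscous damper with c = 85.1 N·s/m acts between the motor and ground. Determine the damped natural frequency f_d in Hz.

0.899 Hz

ω_n = √(k/m) = √(3750/117) = 5.661 rad/s.
Critical damping c_c = 2√(k·m) = 2√(3750 × 117) = 1325 N·s/m, so ζ = c/c_c = 85.1/1325 = 0.06424.
ω_d = ω_n√(1 − ζ²) = 5.661 × √(1 − 0.00413) = 5.650 rad/s.
f_d = ω_d/(2π) = 0.8992 Hz.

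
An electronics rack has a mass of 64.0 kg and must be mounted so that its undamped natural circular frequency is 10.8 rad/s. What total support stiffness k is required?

7460 N/m

k = m·ω_n² = 64.0 × 10.80² = 64.0 × 116.6 = 7465 N/m.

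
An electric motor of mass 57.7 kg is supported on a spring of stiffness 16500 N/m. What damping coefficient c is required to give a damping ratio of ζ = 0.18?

351 N·s/m

c_c = 2√(k·m) = 2√(16500 × 57.7) = 1951 N·s/m.
c = ζ·c_c = 0.18 × 1951 = 351.3 N·s/m.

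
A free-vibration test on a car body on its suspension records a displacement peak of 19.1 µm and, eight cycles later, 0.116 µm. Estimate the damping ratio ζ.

Logarithmic decrement δ = (1/n)·ln(x₀/x_n) = (1/8)·ln(19.1/0.116) = (1/8)·ln(164.7) = 0.6380.
ζ = δ/√(4π² + δ²) = 0.6380/√(39.48 + 0.407) = 0.6380/6.315 = 0.1010.

0.101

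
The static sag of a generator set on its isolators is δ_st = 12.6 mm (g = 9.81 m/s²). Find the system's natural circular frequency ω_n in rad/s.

ω_n = √(g/δ_st) = √(9.81/0.0126) = √778.6 = 27.90 rad/s.

27.9 rad/s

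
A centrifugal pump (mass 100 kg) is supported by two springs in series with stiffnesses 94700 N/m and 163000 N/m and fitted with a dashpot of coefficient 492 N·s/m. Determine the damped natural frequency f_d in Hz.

3.88 Hz

Series springs: 1/k_eq = 1/94700 + 1/163000 = 1.669×10^-5, so k_eq = 59900 N/m.
ω_n = √(k_eq/m) = √(59900/100) = 24.47 rad/s.
Critical damping c_c = 2√(k_eq·m) = 2√(59900 × 100) = 4895 N·s/m, so ζ = c/c_c = 492/4895 = 0.1005.
ω_d = ω_n√(1 − ζ²) = 24.47 × √(1 − 0.0101) = 24.35 rad/s.
f_d = ω_d/(2π) = 3.875 Hz.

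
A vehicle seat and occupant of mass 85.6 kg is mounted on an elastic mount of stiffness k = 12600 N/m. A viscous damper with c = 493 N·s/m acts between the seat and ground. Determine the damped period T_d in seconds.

ω_n = √(k/m) = √(12600/85.6) = 12.13 rad/s.
Critical damping c_c = 2√(k·m) = 2√(12600 × 85.6) = 2077 N·s/m, so ζ = c/c_c = 493/2077 = 0.2374.
ω_d = ω_n√(1 − ζ²) = 12.13 × √(1 − 0.0563) = 11.79 rad/s.
T_d = 2π/ω_d = 0.5331 s.

0.533 s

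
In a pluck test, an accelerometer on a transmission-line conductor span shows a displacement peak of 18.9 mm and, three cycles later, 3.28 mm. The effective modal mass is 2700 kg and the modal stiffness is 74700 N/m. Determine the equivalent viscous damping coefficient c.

2630 N·s/m

Logarithmic decrement δ = (1/n)·ln(x₀/x_n) = (1/3)·ln(18.9/3.28) = (1/3)·ln(5.762) = 0.5838.
ζ = δ/√(4π² + δ²) = 0.5838/√(39.48 + 0.341) = 0.5838/6.310 = 0.09251.
c = ζ · 2√(km) = 0.09251 × 2√(74700 × 2700) = 0.09251 × 28400 = 2628 N·s/m.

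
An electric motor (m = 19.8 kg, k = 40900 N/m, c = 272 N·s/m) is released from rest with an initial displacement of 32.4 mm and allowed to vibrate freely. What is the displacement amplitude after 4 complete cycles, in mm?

ζ = c/(2√(km)) = 272/(2√(40900 × 19.8)) = 272/1800 = 0.1511.
Logarithmic decrement δ = 2πζ/√(1 − ζ²) = 2π × 0.1511/√(1 − 0.0228) = 0.9606.
After n cycles, x_n/x₀ = e^(−nδ), so x_4 = 32.4 × e^(−4 × 0.9606) = 32.4 × 0.02144 = 0.6947 mm.

0.695 mm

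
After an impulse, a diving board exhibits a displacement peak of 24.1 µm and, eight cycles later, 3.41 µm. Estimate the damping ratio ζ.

Logarithmic decrement δ = (1/n)·ln(x₀/x_n) = (1/8)·ln(24.1/3.41) = (1/8)·ln(7.067) = 0.2444.
ζ = δ/√(4π² + δ²) = 0.2444/√(39.48 + 0.0597) = 0.2444/6.288 = 0.03887.

0.0389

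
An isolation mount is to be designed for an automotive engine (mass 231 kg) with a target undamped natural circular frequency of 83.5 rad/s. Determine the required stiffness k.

1610000 N/m

k = m·ω_n² = 231 × 83.50² = 231 × 6972 = 1611000 N/m.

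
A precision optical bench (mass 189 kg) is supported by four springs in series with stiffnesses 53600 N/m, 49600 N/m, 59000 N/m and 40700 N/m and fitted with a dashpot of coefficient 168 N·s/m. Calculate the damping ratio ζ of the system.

Series springs: 1/k_eq = 1/53600 + 1/49600 + 1/59000 + 1/40700 = 8.034×10^-5, so k_eq = 12450 N/m.
ω_n = √(k_eq/m) = √(12450/189) = 8.115 rad/s.
Critical damping c_c = 2√(k_eq·m) = 2√(12450 × 189) = 3068 N·s/m, so ζ = c/c_c = 168/3068 = 0.05477.

0.0548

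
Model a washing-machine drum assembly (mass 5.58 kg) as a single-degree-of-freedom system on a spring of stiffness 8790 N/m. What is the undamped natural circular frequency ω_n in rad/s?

ω_n = √(k/m) = √(8790/5.58) = √1575 = 39.69 rad/s.

39.7 rad/s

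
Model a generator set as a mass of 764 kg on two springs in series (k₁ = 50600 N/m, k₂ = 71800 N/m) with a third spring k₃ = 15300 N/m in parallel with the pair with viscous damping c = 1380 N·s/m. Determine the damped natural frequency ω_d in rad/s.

7.62 rad/s

Series pair: k_s = k₁k₂/(k₁+k₂) = (50600)(71800)/(50600 + 71800) = 29680 N/m. In parallel with k₃: k_eq = 29680 + 15300 = 44980 N/m.
ω_n = √(k_eq/m) = √(44980/764) = 7.673 rad/s.
Critical damping c_c = 2√(k_eq·m) = 2√(44980 × 764) = 11720 N·s/m, so ζ = c/c_c = 1380/11720 = 0.1177.
ω_d = ω_n√(1 − ζ²) = 7.673 × √(1 − 0.0139) = 7.620 rad/s.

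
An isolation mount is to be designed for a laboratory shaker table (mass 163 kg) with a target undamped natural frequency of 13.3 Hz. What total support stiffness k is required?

1140000 N/m

ω_n = 2πf_n = 2π × 13.3 = 83.57 rad/s.
k = m·ω_n² = 163 × 83.57² = 163 × 6983 = 1138000 N/m.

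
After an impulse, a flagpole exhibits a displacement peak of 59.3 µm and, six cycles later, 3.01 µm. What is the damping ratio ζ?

0.0788

Logarithmic decrement δ = (1/n)·ln(x₀/x_n) = (1/6)·ln(59.3/3.01) = (1/6)·ln(19.70) = 0.4968.
ζ = δ/√(4π² + δ²) = 0.4968/√(39.48 + 0.247) = 0.4968/6.303 = 0.07882.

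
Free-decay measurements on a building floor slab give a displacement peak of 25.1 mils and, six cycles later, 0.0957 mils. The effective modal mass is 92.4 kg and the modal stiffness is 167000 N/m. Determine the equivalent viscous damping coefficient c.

Logarithmic decrement δ = (1/n)·ln(x₀/x_n) = (1/6)·ln(25.1/0.0957) = (1/6)·ln(262.3) = 0.9282.
ζ = δ/√(4π² + δ²) = 0.9282/√(39.48 + 0.862) = 0.9282/6.351 = 0.1461.
c = ζ · 2√(km) = 0.1461 × 2√(167000 × 92.4) = 0.1461 × 7856 = 1148 N·s/m.

1150 N·s/m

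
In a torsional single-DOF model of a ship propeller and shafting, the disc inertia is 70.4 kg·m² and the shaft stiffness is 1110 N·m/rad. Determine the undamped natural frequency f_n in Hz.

ω_n = √(k_t/J) = √(1110/70.4) = √15.77 = 3.971 rad/s.
f_n = ω_n/(2π) = 3.971/6.283 = 0.6320 Hz.

0.632 Hz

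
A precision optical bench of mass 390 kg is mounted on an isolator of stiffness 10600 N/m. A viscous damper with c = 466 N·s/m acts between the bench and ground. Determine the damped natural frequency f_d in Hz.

0.824 Hz

ω_n = √(k/m) = √(10600/390) = 5.213 rad/s.
Critical damping c_c = 2√(k·m) = 2√(10600 × 390) = 4066 N·s/m, so ζ = c/c_c = 466/4066 = 0.1146.
ω_d = ω_n√(1 − ζ²) = 5.213 × √(1 − 0.0131) = 5.179 rad/s.
f_d = ω_d/(2π) = 0.8243 Hz.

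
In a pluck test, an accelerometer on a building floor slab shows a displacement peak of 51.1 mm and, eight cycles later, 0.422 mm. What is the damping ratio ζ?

0.0950

Logarithmic decrement δ = (1/n)·ln(x₀/x_n) = (1/8)·ln(51.1/0.422) = (1/8)·ln(121.1) = 0.5996.
ζ = δ/√(4π² + δ²) = 0.5996/√(39.48 + 0.359) = 0.5996/6.312 = 0.09499.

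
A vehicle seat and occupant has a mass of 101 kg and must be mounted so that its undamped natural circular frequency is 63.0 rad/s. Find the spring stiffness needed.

k = m·ω_n² = 101 × 63.00² = 101 × 3969 = 400900 N/m.

401000 N/m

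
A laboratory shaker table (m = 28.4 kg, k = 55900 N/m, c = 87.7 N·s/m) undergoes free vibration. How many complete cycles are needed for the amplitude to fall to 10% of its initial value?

11 cycles

ζ = c/(2√(km)) = 87.7/(2√(55900 × 28.4)) = 87.7/2520 = 0.03480.
Logarithmic decrement δ = 2πζ/√(1 − ζ²) = 2π × 0.03480/√(1 − 0.00121) = 0.2188.
x_n/x₀ = e^(−nδ) ≤ 0.1; take ln: n ≥ ln(1/0.1)/δ = 2.303/0.2188 = 10.52.
So 11 complete cycles are required.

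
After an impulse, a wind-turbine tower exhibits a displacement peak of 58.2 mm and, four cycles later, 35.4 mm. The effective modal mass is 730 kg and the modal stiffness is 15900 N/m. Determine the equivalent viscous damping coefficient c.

135 N·s/m

Logarithmic decrement δ = (1/n)·ln(x₀/x_n) = (1/4)·ln(58.2/35.4) = (1/4)·ln(1.644) = 0.1243.
ζ = δ/√(4π² + δ²) = 0.1243/√(39.48 + 0.0154) = 0.1243/6.284 = 0.01978.
c = ζ · 2√(km) = 0.01978 × 2√(15900 × 730) = 0.01978 × 6814 = 134.8 N·s/m.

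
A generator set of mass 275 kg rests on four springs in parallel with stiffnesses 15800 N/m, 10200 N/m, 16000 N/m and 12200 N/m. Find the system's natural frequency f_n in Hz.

2.23 Hz

Parallel springs add: k_eq = 15800 + 10200 + 16000 + 12200 = 54200 N/m.
ω_n = √(k_eq/m) = √(54200/275) = √197.1 = 14.04 rad/s.
f_n = ω_n/(2π) = 14.04/6.283 = 2.234 Hz.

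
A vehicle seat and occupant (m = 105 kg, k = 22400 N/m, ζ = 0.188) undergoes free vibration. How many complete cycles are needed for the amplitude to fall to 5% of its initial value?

3 cycles

Logarithmic decrement δ = 2πζ/√(1 − ζ²) = 2π × 0.1880/√(1 − 0.0353) = 1.203.
x_n/x₀ = e^(−nδ) ≤ 0.05; take ln: n ≥ ln(1/0.05)/δ = 2.996/1.203 = 2.491.
So 3 complete cycles are required.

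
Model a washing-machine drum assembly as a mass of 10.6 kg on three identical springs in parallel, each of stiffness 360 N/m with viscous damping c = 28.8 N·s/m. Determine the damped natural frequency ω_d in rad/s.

Parallel springs add: k_eq = 3 × 360 = 1080 N/m.
ω_n = √(k_eq/m) = √(1080/10.6) = 10.09 rad/s.
Critical damping c_c = 2√(k_eq·m) = 2√(1080 × 10.6) = 214.0 N·s/m, so ζ = c/c_c = 28.8/214.0 = 0.1346.
ω_d = ω_n√(1 − ζ²) = 10.09 × √(1 − 0.0181) = 10.00 rad/s.

10.0 rad/s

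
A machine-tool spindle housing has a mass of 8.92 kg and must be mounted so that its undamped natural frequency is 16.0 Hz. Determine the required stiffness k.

ω_n = 2πf_n = 2π × 16.0 = 100.5 rad/s.
k = m·ω_n² = 8.92 × 100.5² = 8.92 × 10110 = 90150 N/m.

90100 N/m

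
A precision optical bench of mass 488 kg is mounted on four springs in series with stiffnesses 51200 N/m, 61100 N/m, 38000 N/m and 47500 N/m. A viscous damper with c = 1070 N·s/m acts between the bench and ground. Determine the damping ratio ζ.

0.221

Series springs: 1/k_eq = 1/51200 + 1/61100 + 1/38000 + 1/47500 = 8.327×10^-5, so k_eq = 12010 N/m.
ω_n = √(k_eq/m) = √(12010/488) = 4.961 rad/s.
Critical damping c_c = 2√(k_eq·m) = 2√(12010 × 488) = 4842 N·s/m, so ζ = c/c_c = 1070/4842 = 0.2210.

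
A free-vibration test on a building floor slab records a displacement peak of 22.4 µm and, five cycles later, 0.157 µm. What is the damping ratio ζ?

Logarithmic decrement δ = (1/n)·ln(x₀/x_n) = (1/5)·ln(22.4/0.157) = (1/5)·ln(142.7) = 0.9921.
ζ = δ/√(4π² + δ²) = 0.9921/√(39.48 + 0.984) = 0.9921/6.361 = 0.1560.

0.156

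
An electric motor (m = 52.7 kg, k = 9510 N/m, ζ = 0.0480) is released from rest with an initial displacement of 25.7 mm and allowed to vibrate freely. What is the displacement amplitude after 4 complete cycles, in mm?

Logarithmic decrement δ = 2πζ/√(1 − ζ²) = 2π × 0.04800/√(1 − 0.00230) = 0.3019.
After n cycles, x_n/x₀ = e^(−nδ), so x_4 = 25.7 × e^(−4 × 0.3019) = 25.7 × 0.2989 = 7.681 mm.

7.68 mm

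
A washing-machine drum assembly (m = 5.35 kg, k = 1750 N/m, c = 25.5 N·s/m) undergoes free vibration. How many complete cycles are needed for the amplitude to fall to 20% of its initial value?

2 cycles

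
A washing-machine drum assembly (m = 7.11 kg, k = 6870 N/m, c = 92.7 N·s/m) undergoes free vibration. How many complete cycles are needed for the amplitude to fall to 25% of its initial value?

2 cycles

ζ = c/(2√(km)) = 92.7/(2√(6870 × 7.11)) = 92.7/442.0 = 0.2097.
Logarithmic decrement δ = 2πζ/√(1 − ζ²) = 2π × 0.2097/√(1 − 0.0440) = 1.348.
x_n/x₀ = e^(−nδ) ≤ 0.25; take ln: n ≥ ln(1/0.25)/δ = 1.386/1.348 = 1.029.
So 2 complete cycles are required.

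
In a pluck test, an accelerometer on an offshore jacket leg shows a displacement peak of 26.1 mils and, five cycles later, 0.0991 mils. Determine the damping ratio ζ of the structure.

Logarithmic decrement δ = (1/n)·ln(x₀/x_n) = (1/5)·ln(26.1/0.0991) = (1/5)·ln(263.4) = 1.115.
ζ = δ/√(4π² + δ²) = 1.115/√(39.48 + 1.24) = 1.115/6.381 = 0.1747.

0.175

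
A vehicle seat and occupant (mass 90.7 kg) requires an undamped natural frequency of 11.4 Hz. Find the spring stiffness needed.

465000 N/m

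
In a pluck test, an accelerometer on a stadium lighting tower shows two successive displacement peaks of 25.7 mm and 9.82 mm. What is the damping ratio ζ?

0.151

Logarithmic decrement δ = (1/n)·ln(x₀/x_n) = (1/1)·ln(25.7/9.82) = (1/1)·ln(2.617) = 0.9621.
ζ = δ/√(4π² + δ²) = 0.9621/√(39.48 + 0.926) = 0.9621/6.356 = 0.1514.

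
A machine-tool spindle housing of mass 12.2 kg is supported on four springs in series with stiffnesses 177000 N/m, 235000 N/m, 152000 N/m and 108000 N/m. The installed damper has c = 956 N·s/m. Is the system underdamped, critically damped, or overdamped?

Series springs: 1/k_eq = 1/177000 + 1/235000 + 1/152000 + 1/108000 = 2.574×10^-5, so k_eq = 38850 N/m.
c_c = 2√(k_eq·m) = 1377 N·s/m; ζ = c/c_c = 956/1377 = 0.694.
Since ζ < 1 the system is underdamped.

underdamped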